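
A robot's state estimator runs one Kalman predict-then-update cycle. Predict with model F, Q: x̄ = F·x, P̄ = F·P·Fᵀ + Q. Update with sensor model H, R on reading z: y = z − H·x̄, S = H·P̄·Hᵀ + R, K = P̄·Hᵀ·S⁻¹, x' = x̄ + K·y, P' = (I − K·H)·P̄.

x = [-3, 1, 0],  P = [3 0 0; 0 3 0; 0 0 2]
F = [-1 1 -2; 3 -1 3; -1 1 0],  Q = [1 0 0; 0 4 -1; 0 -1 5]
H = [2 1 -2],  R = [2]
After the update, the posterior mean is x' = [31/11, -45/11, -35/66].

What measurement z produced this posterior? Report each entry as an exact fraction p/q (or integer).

x̄ = F·x = [4, -10, 4]
P̄ = F·P·Fᵀ + Q = [15 -24 6; -24 52 -13; 6 -13 11]
S = H·P̄·Hᵀ + R = [66]
K = P̄·Hᵀ·S⁻¹ = [-1/11; 5/11; -23/66]
x' − x̄ = [-13/11, 65/11, -299/66] = K·y
y = (KᵀK)⁻¹·Kᵀ·(x' − x̄) = [13]
z = y + H·x̄ = [13] + [-10] = [3]

z = [3]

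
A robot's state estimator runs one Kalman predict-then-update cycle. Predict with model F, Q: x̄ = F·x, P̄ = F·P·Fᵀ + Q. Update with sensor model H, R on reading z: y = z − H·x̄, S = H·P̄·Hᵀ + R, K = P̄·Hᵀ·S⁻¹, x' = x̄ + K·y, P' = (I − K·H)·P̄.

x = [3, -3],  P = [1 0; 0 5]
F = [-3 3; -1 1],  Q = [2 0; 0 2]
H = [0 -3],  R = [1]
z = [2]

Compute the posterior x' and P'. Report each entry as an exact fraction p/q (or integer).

x' = [-450/73, -54/73]
P' = [1172/73 18/73; 18/73 8/73]

x̄ = F·x = [-18, -6]
P̄ = F·P·Fᵀ + Q = [56 18; 18 8]
y = z − H·x̄ = [-16]
S = H·P̄·Hᵀ + R = [73]
K = P̄·Hᵀ·S⁻¹ = [-54/73; -24/73]
x' = x̄ + K·y = [-450/73, -54/73]
P' = (I − K·H)·P̄ = [1172/73 18/73; 18/73 8/73]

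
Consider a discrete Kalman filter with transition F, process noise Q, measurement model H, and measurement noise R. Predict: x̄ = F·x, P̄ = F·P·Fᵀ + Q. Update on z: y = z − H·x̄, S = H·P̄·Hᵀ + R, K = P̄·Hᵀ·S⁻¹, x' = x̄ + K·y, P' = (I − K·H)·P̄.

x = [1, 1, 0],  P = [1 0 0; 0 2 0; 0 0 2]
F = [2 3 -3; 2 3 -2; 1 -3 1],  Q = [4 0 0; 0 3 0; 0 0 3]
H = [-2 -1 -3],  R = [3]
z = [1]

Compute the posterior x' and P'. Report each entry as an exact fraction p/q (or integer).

x̄ = F·x = [5, 5, -2]
P̄ = F·P·Fᵀ + Q = [44 34 -22; 34 33 -20; -22 -20 24]
y = z − H·x̄ = [10]
S = H·P̄·Hᵀ + R = [180]
K = P̄·Hᵀ·S⁻¹ = [-14/45; -41/180; -2/45]
x' = x̄ + K·y = [17/9, 49/18, -22/9]
P' = (I − K·H)·P̄ = [1196/45 956/45 -1102/45; 956/45 4259/180 -982/45; -1102/45 -982/45 1064/45]

x' = [17/9, 49/18, -22/9]
P' = [1196/45 956/45 -1102/45; 956/45 4259/180 -982/45; -1102/45 -982/45 1064/45]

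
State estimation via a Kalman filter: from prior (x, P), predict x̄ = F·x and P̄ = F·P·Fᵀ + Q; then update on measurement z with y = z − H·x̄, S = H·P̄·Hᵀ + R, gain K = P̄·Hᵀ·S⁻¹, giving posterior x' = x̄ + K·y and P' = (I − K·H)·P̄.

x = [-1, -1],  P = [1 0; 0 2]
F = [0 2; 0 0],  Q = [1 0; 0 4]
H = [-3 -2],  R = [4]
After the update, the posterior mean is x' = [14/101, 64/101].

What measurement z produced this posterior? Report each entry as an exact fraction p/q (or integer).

x̄ = F·x = [-2, 0]
P̄ = F·P·Fᵀ + Q = [9 0; 0 4]
S = H·P̄·Hᵀ + R = [101]
K = P̄·Hᵀ·S⁻¹ = [-27/101; -8/101]
x' − x̄ = [216/101, 64/101] = K·y
y = (KᵀK)⁻¹·Kᵀ·(x' − x̄) = [-8]
z = y + H·x̄ = [-8] + [6] = [-2]

z = [-2]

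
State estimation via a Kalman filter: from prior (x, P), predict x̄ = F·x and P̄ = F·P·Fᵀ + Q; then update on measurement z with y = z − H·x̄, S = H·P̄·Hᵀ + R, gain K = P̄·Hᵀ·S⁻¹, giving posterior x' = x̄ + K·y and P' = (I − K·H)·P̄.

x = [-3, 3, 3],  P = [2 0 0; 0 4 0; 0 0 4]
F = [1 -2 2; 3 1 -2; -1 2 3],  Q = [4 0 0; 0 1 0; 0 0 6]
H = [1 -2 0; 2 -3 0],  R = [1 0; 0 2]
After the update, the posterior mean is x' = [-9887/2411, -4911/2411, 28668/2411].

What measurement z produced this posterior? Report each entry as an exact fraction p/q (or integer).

z = [-1, -1]

x̄ = F·x = [-3, -12, 18]
P̄ = F·P·Fᵀ + Q = [38 -18 6; -18 39 -22; 6 -22 60]
S = H·P̄·Hᵀ + R = [267 436; 436 721]
K = P̄·Hᵀ·S⁻¹ = [-3326/2411 2446/2411; -2508/2411 1005/2411; 2042/2411 -974/2411]
x' − x̄ = [-2654/2411, 24021/2411, -14730/2411] = K·y
y = (KᵀK)⁻¹·Kᵀ·(x' − x̄) = [-22, -31]
z = y + H·x̄ = [-22, -31] + [21, 30] = [-1, -1]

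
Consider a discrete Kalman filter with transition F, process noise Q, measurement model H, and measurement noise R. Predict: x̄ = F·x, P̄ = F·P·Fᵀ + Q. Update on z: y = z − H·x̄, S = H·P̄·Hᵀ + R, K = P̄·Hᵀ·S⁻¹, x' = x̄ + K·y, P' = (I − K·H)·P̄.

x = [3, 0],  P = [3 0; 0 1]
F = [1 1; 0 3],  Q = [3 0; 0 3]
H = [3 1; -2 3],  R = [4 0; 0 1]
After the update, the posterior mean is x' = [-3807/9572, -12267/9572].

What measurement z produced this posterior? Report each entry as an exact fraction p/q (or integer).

z = [-3, -3]

x̄ = F·x = [3, 0]
P̄ = F·P·Fᵀ + Q = [7 3; 3 12]
S = H·P̄·Hᵀ + R = [97 15; 15 101]
K = P̄·Hᵀ·S⁻¹ = [2499/9572 -845/9572; 1671/9572 2595/9572]
x' − x̄ = [-32523/9572, -12267/9572] = K·y
y = (KᵀK)⁻¹·Kᵀ·(x' − x̄) = [-12, 3]
z = y + H·x̄ = [-12, 3] + [9, -6] = [-3, -3]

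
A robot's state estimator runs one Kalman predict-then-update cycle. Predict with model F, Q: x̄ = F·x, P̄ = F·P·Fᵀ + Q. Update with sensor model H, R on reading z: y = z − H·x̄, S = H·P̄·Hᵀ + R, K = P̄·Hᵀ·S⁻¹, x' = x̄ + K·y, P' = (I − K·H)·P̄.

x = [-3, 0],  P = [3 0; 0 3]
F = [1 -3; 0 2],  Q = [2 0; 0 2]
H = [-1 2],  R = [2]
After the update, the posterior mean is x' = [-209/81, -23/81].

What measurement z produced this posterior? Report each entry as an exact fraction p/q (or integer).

x̄ = F·x = [-3, 0]
P̄ = F·P·Fᵀ + Q = [32 -18; -18 14]
S = H·P̄·Hᵀ + R = [162]
K = P̄·Hᵀ·S⁻¹ = [-34/81; 23/81]
x' − x̄ = [34/81, -23/81] = K·y
y = (KᵀK)⁻¹·Kᵀ·(x' − x̄) = [-1]
z = y + H·x̄ = [-1] + [3] = [2]

z = [2]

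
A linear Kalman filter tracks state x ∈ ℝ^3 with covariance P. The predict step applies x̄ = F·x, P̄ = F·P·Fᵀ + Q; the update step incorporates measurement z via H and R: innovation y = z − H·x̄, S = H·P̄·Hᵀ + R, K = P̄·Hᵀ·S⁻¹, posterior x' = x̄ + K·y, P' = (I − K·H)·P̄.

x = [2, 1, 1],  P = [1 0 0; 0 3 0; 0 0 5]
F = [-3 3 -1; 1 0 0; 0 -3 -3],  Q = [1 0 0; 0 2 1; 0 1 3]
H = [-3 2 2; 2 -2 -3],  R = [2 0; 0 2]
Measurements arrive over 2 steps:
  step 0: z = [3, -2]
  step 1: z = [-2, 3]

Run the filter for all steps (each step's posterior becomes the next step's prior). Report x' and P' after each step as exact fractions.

step 0: x̄ = F·x = [-4, 2, -6]
step 0: P̄ = F·P·Fᵀ + Q = [42 -3 -12; -3 3 1; -12 1 75]
step 0: y = z − H·x̄ = [-1, -8]
step 0: S = H·P̄·Hᵀ + R = [880 -910; -910 1037]
step 0: K = P̄·Hᵀ·S⁻¹ = [-11778/21115 -1554/4223; 3979/84460 227/8446; -16727/42230 -2490/4223]
step 0: x' = x̄ + K·y = [-10522/21115, 146781/84460, -37453/42230]
step 0: P' = (I − K·H)·P̄ = [28482/21115 20331/21115 10614/21115; 20331/21115 219787/84460 -46911/42230; 10614/21115 -46911/42230 31013/21115]
step 1: x̄ = F·x = [641513/84460, -10522/21115, -43125/16892]
step 1: P̄ = F·P·Fᵀ + Q = [2565783/84460 -35067/21115 14205/16892; -35067/21115 70712/21115 -14344/4223; 14205/16892 -14344/4223 331827/16892]
step 1: y = z − H·x̄ = [454209/16892, -1760697/84460]
step 1: S = H·P̄·Hᵀ + R = [5912955/16892 -4818291/16892; -4818291/16892 23322943/84460]
step 1: K = P̄·Hᵀ·S⁻¹ = [-113471087/215366955 -4613440/14357797; 39361517/430733910 2728307/28715594; -258273206/646100865 -25655989/43073391]
step 1: x' = x̄ + K·y = [1820038/14357797, -625765/28715594, -38108161/43073391]
step 1: P' = (I − K·H)·P̄ = [91661314/71788985 69547798/71788985 90361432/215366955; 69547798/71788985 414383577/143577970 -288929516/215366955; 90361432/215366955 -288929516/215366955 1015141786/646100865]

step 0: x' = [-10522/21115, 146781/84460, -37453/42230], P' = [28482/21115 20331/21115 10614/21115; 20331/21115 219787/84460 -46911/42230; 10614/21115 -46911/42230 31013/21115]
step 1: x' = [1820038/14357797, -625765/28715594, -38108161/43073391], P' = [91661314/71788985 69547798/71788985 90361432/215366955; 69547798/71788985 414383577/143577970 -288929516/215366955; 90361432/215366955 -288929516/215366955 1015141786/646100865]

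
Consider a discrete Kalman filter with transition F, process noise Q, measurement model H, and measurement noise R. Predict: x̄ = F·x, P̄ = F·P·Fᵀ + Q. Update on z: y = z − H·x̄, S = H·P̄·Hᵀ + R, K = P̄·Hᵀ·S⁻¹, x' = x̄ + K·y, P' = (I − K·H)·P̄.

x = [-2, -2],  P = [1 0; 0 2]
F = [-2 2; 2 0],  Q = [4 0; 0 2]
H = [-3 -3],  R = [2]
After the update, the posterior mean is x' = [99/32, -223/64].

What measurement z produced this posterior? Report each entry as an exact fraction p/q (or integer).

x̄ = F·x = [0, -4]
P̄ = F·P·Fᵀ + Q = [16 -4; -4 6]
S = H·P̄·Hᵀ + R = [128]
K = P̄·Hᵀ·S⁻¹ = [-9/32; -3/64]
x' − x̄ = [99/32, 33/64] = K·y
y = (KᵀK)⁻¹·Kᵀ·(x' − x̄) = [-11]
z = y + H·x̄ = [-11] + [12] = [1]

z = [1]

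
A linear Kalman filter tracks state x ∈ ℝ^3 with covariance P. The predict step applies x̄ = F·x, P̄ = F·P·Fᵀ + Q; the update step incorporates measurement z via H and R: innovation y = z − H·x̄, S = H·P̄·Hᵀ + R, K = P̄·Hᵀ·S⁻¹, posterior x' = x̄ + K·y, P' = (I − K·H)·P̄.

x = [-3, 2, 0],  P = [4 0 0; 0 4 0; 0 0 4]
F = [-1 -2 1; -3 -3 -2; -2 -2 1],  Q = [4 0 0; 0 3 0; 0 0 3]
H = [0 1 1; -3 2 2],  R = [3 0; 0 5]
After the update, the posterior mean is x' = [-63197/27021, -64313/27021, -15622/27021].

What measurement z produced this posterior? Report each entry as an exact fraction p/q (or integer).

z = [-3, 1]

x̄ = F·x = [-1, 3, 2]
P̄ = F·P·Fᵀ + Q = [28 28 28; 28 91 40; 28 40 39]
S = H·P̄·Hᵀ + R = [213 252; 252 425]
K = P̄·Hᵀ·S⁻¹ = [16744/27021 -2716/9007; 10819/27021 1634/9007; 14927/27021 -1382/9007]
x' − x̄ = [-36176/27021, -145376/27021, -69664/27021] = K·y
y = (KᵀK)⁻¹·Kᵀ·(x' − x̄) = [-8, -12]
z = y + H·x̄ = [-8, -12] + [5, 13] = [-3, 1]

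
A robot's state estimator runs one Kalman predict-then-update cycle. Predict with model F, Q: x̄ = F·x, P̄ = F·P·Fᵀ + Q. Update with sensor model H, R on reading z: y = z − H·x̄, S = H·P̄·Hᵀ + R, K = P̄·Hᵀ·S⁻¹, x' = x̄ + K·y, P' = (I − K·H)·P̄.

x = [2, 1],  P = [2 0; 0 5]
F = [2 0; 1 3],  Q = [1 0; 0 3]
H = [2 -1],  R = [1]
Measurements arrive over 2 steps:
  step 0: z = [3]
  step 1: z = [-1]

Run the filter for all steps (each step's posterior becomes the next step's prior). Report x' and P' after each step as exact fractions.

step 0: x̄ = F·x = [4, 5]
step 0: P̄ = F·P·Fᵀ + Q = [9 4; 4 50]
step 0: y = z − H·x̄ = [0]
step 0: S = H·P̄·Hᵀ + R = [71]
step 0: K = P̄·Hᵀ·S⁻¹ = [14/71; -42/71]
step 0: x' = x̄ + K·y = [4, 5]
step 0: P' = (I − K·H)·P̄ = [443/71 872/71; 872/71 1786/71]
step 1: x̄ = F·x = [8, 19]
step 1: P̄ = F·P·Fᵀ + Q = [1843/71 6118/71; 6118/71 21962/71]
step 1: y = z − H·x̄ = [2]
step 1: S = H·P̄·Hᵀ + R = [4933/71]
step 1: K = P̄·Hᵀ·S⁻¹ = [-2432/4933; -9726/4933]
step 1: x' = x̄ + K·y = [34600/4933, 74275/4933]
step 1: P' = (I − K·H)·P̄ = [44745/4933 91922/4933; 91922/4933 193570/4933]

step 0: x' = [4, 5], P' = [443/71 872/71; 872/71 1786/71]
step 1: x' = [34600/4933, 74275/4933], P' = [44745/4933 91922/4933; 91922/4933 193570/4933]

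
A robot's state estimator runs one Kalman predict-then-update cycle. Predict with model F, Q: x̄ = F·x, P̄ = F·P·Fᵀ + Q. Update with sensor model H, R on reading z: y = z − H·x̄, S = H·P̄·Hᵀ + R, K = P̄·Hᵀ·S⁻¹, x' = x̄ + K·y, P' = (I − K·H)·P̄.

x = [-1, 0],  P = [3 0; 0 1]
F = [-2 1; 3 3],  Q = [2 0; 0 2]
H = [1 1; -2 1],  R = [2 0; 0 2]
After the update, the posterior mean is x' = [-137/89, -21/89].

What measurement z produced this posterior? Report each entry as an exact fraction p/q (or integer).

z = [-2, 3]

x̄ = F·x = [2, -3]
P̄ = F·P·Fᵀ + Q = [15 -15; -15 38]
S = H·P̄·Hᵀ + R = [25 23; 23 160]
K = P̄·Hᵀ·S⁻¹ = [345/1157 -375/1157; 2116/3471 1171/3471]
x' − x̄ = [-315/89, 246/89] = K·y
y = (KᵀK)⁻¹·Kᵀ·(x' − x̄) = [-1, 10]
z = y + H·x̄ = [-1, 10] + [-1, -7] = [-2, 3]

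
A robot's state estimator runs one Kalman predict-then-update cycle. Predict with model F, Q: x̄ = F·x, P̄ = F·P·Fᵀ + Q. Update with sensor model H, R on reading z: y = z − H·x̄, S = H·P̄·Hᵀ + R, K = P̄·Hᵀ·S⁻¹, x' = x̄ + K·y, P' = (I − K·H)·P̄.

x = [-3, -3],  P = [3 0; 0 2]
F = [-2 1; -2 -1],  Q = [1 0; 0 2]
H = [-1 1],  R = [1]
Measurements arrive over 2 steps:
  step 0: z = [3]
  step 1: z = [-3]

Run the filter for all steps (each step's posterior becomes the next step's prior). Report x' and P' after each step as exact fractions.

step 0: x' = [17/4, 15/2], P' = [155/12 25/2; 25/2 13]
step 1: x' = [55/14, 5/7], P' = [1045/168 557/84; 557/84 337/42]

step 0: x̄ = F·x = [3, 9]
step 0: P̄ = F·P·Fᵀ + Q = [15 10; 10 16]
step 0: y = z − H·x̄ = [-3]
step 0: S = H·P̄·Hᵀ + R = [12]
step 0: K = P̄·Hᵀ·S⁻¹ = [-5/12; 1/2]
step 0: x' = x̄ + K·y = [17/4, 15/2]
step 0: P' = (I − K·H)·P̄ = [155/12 25/2; 25/2 13]
step 1: x̄ = F·x = [-1, -16]
step 1: P̄ = F·P·Fᵀ + Q = [47/3 116/3; 116/3 350/3]
step 1: y = z − H·x̄ = [12]
step 1: S = H·P̄·Hᵀ + R = [56]
step 1: K = P̄·Hᵀ·S⁻¹ = [23/56; 39/28]
step 1: x' = x̄ + K·y = [55/14, 5/7]
step 1: P' = (I − K·H)·P̄ = [1045/168 557/84; 557/84 337/42]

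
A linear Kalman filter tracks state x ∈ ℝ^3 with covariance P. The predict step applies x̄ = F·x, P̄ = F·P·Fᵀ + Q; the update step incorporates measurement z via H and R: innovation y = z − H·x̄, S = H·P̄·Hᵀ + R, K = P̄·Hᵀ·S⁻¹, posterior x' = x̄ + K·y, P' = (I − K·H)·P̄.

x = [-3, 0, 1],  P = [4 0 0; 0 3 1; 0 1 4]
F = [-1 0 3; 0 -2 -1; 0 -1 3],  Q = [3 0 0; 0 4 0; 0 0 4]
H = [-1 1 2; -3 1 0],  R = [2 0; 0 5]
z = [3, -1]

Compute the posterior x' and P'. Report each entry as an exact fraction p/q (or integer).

x̄ = F·x = [6, -1, 3]
P̄ = F·P·Fᵀ + Q = [43 -18 33; -18 24 -11; 33 -11 37]
y = z − H·x̄ = [4, 18]
S = H·P̄·Hᵀ + R = [77 5; 5 524]
K = P̄·Hᵀ·S⁻¹ = [3355/40323 -11344/40323; 10090/40323 5906/40323; 16270/40323 -8620/40323]
x' = x̄ + K·y = [51166/40323, 106345/40323, 30889/40323]
P' = (I − K·H)·P̄ = [49546/40323 91918/40323 -17831/40323; 91918/40323 305284/40323 -96593/40323; -17831/40323 -96593/40323 55651/40323]

x' = [51166/40323, 106345/40323, 30889/40323]
P' = [49546/40323 91918/40323 -17831/40323; 91918/40323 305284/40323 -96593/40323; -17831/40323 -96593/40323 55651/40323]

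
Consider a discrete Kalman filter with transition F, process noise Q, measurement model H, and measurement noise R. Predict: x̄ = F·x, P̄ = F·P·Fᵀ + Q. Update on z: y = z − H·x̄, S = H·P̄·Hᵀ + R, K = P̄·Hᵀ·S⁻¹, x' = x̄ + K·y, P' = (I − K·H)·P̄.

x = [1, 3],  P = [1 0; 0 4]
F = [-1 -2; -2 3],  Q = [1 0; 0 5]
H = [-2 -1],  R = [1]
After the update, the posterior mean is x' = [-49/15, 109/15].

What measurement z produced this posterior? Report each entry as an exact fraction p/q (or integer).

x̄ = F·x = [-7, 7]
P̄ = F·P·Fᵀ + Q = [18 -22; -22 45]
S = H·P̄·Hᵀ + R = [30]
K = P̄·Hᵀ·S⁻¹ = [-7/15; -1/30]
x' − x̄ = [56/15, 4/15] = K·y
y = (KᵀK)⁻¹·Kᵀ·(x' − x̄) = [-8]
z = y + H·x̄ = [-8] + [7] = [-1]

z = [-1]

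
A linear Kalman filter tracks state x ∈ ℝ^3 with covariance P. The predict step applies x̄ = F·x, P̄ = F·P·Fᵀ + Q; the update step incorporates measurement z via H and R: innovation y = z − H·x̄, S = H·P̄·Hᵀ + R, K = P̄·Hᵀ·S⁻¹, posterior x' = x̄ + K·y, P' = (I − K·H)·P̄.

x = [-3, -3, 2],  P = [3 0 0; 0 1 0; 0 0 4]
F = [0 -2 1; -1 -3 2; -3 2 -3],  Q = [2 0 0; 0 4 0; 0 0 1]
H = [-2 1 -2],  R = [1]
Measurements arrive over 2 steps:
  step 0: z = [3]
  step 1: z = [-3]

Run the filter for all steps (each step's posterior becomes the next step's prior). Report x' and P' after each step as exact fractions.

step 0: x' = [1882/245, 3782/245, -72/49], P' = [1774/245 2234/245 -134/49; 2234/245 5724/245 121/49; -134/49 121/49 207/49]
step 1: x' = [-202183/8291, -306870/8291, 62865/8291], P' = [650138/8291 1026549/8291 -139268/8291; 1026549/8291 1683770/8291 -190683/8291; -139268/8291 -190683/8291 45333/8291]

step 0: x̄ = F·x = [8, 16, -3]
step 0: P̄ = F·P·Fᵀ + Q = [10 14 -16; 14 32 -21; -16 -21 68]
step 0: y = z − H·x̄ = [-3]
step 0: S = H·P̄·Hᵀ + R = [245]
step 0: K = P̄·Hᵀ·S⁻¹ = [26/245; 46/245; -25/49]
step 0: x' = x̄ + K·y = [1882/245, 3782/245, -72/49]
step 0: P' = (I − K·H)·P̄ = [1774/245 2234/245 -134/49; 2234/245 5724/245 121/49; -134/49 121/49 207/49]
step 1: x̄ = F·x = [-1132/35, -13948/245, 2998/245]
step 1: P̄ = F·P·Fᵀ + Q = [449/5 5331/35 -821/35; 5331/35 67234/245 -9719/245; -821/35 -9719/245 2294/245]
step 1: y = z − H·x̄ = [3361/245]
step 1: S = H·P̄·Hᵀ + R = [8291/245]
step 1: K = P̄·Hᵀ·S⁻¹ = [4809/8291; 12038/8291; -2813/8291]
step 1: x' = x̄ + K·y = [-202183/8291, -306870/8291, 62865/8291]
step 1: P' = (I − K·H)·P̄ = [650138/8291 1026549/8291 -139268/8291; 1026549/8291 1683770/8291 -190683/8291; -139268/8291 -190683/8291 45333/8291]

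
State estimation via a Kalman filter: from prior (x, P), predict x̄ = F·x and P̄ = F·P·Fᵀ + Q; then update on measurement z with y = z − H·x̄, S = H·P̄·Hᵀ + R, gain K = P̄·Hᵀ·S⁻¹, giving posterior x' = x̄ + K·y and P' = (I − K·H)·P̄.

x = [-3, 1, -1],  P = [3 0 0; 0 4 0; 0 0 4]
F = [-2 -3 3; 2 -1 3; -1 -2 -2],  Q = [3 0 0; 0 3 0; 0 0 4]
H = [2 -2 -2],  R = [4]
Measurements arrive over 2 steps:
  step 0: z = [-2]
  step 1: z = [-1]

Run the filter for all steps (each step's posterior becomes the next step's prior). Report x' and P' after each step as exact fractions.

step 0: x̄ = F·x = [0, -10, 3]
step 0: P̄ = F·P·Fᵀ + Q = [87 36 6; 36 55 -22; 6 -22 39]
step 0: y = z − H·x̄ = [-16]
step 0: S = H·P̄·Hᵀ + R = [216]
step 0: K = P̄·Hᵀ·S⁻¹ = [5/12; 1/36; -11/108]
step 0: x' = x̄ + K·y = [-20/3, -94/9, 125/27]
step 0: P' = (I − K·H)·P̄ = [99/2 67/2 91/6; 67/2 329/6 -385/18; 91/6 -385/18 1985/54]
step 1: x̄ = F·x = [527/9, 11, 494/27]
step 1: P̄ = F·P·Fᵀ + Q = [4891/3 420 4114/9; 420 763 -331; 4114/9 -331 23945/54]
step 1: y = z − H·x̄ = [-1607/27]
step 1: S = H·P̄·Hᵀ + R = [45526/27]
step 1: K = P̄·Hᵀ·S⁻¹ = [20337/22763; -324/22763; 18613/45526]
step 1: x' = x̄ + K·y = [122472/22763, 269677/22763, -274861/45526]
step 1: P' = (I − K·H)·P̄ = [6474717/22763 10048548/22763 -3614505/22763; 10048548/22763 17360393/22763 -7311197/22763; -3614505/22763 -7311197/22763 3678079/22763]

step 0: x' = [-20/3, -94/9, 125/27], P' = [99/2 67/2 91/6; 67/2 329/6 -385/18; 91/6 -385/18 1985/54]
step 1: x' = [122472/22763, 269677/22763, -274861/45526], P' = [6474717/22763 10048548/22763 -3614505/22763; 10048548/22763 17360393/22763 -7311197/22763; -3614505/22763 -7311197/22763 3678079/22763]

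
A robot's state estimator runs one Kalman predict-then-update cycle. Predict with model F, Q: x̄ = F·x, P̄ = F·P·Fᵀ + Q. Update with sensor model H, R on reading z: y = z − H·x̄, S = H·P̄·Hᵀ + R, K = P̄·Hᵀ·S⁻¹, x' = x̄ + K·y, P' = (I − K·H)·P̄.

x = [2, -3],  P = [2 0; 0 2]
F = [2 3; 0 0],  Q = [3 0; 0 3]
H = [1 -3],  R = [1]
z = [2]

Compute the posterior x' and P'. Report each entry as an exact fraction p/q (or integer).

x' = [-82/57, -21/19]
P' = [812/57 87/19; 87/19 30/19]

x̄ = F·x = [-5, 0]
P̄ = F·P·Fᵀ + Q = [29 0; 0 3]
y = z − H·x̄ = [7]
S = H·P̄·Hᵀ + R = [57]
K = P̄·Hᵀ·S⁻¹ = [29/57; -3/19]
x' = x̄ + K·y = [-82/57, -21/19]
P' = (I − K·H)·P̄ = [812/57 87/19; 87/19 30/19]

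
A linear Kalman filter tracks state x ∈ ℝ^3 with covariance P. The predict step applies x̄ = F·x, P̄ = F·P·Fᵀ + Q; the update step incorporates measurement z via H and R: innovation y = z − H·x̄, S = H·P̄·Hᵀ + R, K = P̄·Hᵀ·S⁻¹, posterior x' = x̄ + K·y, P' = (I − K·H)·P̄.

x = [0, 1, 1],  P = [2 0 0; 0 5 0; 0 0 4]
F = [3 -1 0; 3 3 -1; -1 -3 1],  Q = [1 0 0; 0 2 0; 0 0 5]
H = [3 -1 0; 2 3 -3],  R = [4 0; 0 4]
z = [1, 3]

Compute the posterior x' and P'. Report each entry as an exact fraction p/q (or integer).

x̄ = F·x = [-1, 2, -2]
P̄ = F·P·Fᵀ + Q = [24 3 9; 3 69 -55; 9 -55 56]
y = z − H·x̄ = [6, -7]
S = H·P̄·Hᵀ + R = [271 -288; -288 2143]
K = P̄·Hᵀ·S⁻¹ = [12039/38293 2154/38293; -19716/497809 85158/497809; 85006/497809 -61749/497809]
x' = x̄ + K·y = [18863/38293, 21632/38293, -4103/38293]
P' = (I − K·H)·P̄ = [23721/38293 23007/38293 35949/38293; 23007/38293 976137/497809 1061987/497809; 35949/38293 1061987/497809 1455877/497809]

x' = [18863/38293, 21632/38293, -4103/38293]
P' = [23721/38293 23007/38293 35949/38293; 23007/38293 976137/497809 1061987/497809; 35949/38293 1061987/497809 1455877/497809]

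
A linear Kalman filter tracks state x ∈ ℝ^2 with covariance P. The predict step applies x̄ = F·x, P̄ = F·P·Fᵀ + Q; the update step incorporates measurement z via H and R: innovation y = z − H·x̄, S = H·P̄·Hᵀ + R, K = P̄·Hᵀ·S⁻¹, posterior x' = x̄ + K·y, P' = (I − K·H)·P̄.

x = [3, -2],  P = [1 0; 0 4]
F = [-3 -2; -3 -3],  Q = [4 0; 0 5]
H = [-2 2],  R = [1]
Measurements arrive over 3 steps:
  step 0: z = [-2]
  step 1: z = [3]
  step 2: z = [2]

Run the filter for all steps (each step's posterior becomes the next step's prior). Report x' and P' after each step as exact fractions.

step 0: x' = [-313/53, -363/53], P' = [1473/53 1477/53; 1477/53 1494/53]
step 1: x' = [95139/7937, 107328/7937], P' = [1646169/7937 1653376/7937; 1653376/7937 1662554/7937]
step 2: x' = [8388655/1388777, 9754379/1388777], P' = [1835207337/6943885 368692165/1388777; 368692165/1388777 370689660/1388777]

step 0: x̄ = F·x = [-5, -3]
step 0: P̄ = F·P·Fᵀ + Q = [29 33; 33 50]
step 0: y = z − H·x̄ = [-6]
step 0: S = H·P̄·Hᵀ + R = [53]
step 0: K = P̄·Hᵀ·S⁻¹ = [8/53; 34/53]
step 0: x' = x̄ + K·y = [-313/53, -363/53]
step 0: P' = (I − K·H)·P̄ = [1473/53 1477/53; 1477/53 1494/53]
step 1: x̄ = F·x = [1665/53, 2028/53]
step 1: P̄ = F·P·Fᵀ + Q = [37169/53 44376/53; 44376/53 53554/53]
step 1: y = z − H·x̄ = [-567/53]
step 1: S = H·P̄·Hᵀ + R = [7937/53]
step 1: K = P̄·Hᵀ·S⁻¹ = [14414/7937; 18356/7937]
step 1: x' = x̄ + K·y = [95139/7937, 107328/7937]
step 1: P' = (I − K·H)·P̄ = [1646169/7937 1653376/7937; 1653376/7937 1662554/7937]
step 2: x̄ = F·x = [-500073/7937, -607401/7937]
step 2: P̄ = F·P·Fᵀ + Q = [41337997/7937 49591485/7937; 49591485/7937 59578960/7937]
step 2: y = z − H·x̄ = [230530/7937]
step 2: S = H·P̄·Hᵀ + R = [6943885/7937]
step 2: K = P̄·Hᵀ·S⁻¹ = [16506976/6943885; 3994990/1388777]
step 2: x' = x̄ + K·y = [8388655/1388777, 9754379/1388777]
step 2: P' = (I − K·H)·P̄ = [1835207337/6943885 368692165/1388777; 368692165/1388777 370689660/1388777]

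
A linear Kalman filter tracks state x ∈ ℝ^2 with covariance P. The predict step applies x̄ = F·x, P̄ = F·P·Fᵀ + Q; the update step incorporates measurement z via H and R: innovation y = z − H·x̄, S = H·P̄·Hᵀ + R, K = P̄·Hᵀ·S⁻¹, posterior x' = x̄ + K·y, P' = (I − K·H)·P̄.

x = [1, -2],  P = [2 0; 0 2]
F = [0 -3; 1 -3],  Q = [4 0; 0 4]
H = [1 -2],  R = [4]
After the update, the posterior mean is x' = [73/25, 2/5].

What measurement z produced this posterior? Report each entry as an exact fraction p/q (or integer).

x̄ = F·x = [6, 7]
P̄ = F·P·Fᵀ + Q = [22 18; 18 24]
S = H·P̄·Hᵀ + R = [50]
K = P̄·Hᵀ·S⁻¹ = [-7/25; -3/5]
x' − x̄ = [-77/25, -33/5] = K·y
y = (KᵀK)⁻¹·Kᵀ·(x' − x̄) = [11]
z = y + H·x̄ = [11] + [-8] = [3]

z = [3]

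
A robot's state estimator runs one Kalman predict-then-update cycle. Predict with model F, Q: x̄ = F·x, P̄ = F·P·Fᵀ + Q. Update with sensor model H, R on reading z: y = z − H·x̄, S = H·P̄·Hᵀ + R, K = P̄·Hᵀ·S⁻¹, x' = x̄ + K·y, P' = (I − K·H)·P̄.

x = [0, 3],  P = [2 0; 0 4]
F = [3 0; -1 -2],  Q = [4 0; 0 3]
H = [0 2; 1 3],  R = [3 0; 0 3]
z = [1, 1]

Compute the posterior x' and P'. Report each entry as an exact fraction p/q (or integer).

x' = [-182/415, 341/830]
P' = [2802/415 -648/415; -648/415 489/830]

x̄ = F·x = [0, -6]
P̄ = F·P·Fᵀ + Q = [22 -6; -6 21]
y = z − H·x̄ = [13, 19]
S = H·P̄·Hᵀ + R = [87 114; 114 178]
K = P̄·Hᵀ·S⁻¹ = [-432/415 286/415; 163/415 57/830]
x' = x̄ + K·y = [-182/415, 341/830]
P' = (I − K·H)·P̄ = [2802/415 -648/415; -648/415 489/830]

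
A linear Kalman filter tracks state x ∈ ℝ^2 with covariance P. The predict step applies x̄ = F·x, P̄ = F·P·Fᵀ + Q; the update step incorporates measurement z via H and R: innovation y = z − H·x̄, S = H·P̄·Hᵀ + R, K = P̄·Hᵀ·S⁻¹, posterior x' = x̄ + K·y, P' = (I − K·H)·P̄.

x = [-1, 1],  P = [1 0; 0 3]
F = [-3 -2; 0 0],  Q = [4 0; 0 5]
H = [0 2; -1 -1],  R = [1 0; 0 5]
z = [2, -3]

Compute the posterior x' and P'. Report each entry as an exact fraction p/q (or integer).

x' = [237/127, 122/127]
P' = [550/127 -25/127; -25/127 30/127]

x̄ = F·x = [1, 0]
P̄ = F·P·Fᵀ + Q = [25 0; 0 5]
y = z − H·x̄ = [2, -2]
S = H·P̄·Hᵀ + R = [21 -10; -10 35]
K = P̄·Hᵀ·S⁻¹ = [-50/127 -105/127; 60/127 -1/127]
x' = x̄ + K·y = [237/127, 122/127]
P' = (I − K·H)·P̄ = [550/127 -25/127; -25/127 30/127]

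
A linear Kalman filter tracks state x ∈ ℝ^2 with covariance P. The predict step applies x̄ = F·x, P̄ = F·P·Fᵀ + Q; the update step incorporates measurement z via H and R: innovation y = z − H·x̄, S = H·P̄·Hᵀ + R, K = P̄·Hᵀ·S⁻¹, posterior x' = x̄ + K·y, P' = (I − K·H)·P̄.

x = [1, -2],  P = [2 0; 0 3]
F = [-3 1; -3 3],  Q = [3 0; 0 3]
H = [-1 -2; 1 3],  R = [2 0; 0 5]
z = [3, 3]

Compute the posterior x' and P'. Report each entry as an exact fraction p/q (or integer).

x' = [-425/253, 78/253]
P' = [16314/3289 -6498/3289; -6498/3289 3441/3289]

x̄ = F·x = [-5, -9]
P̄ = F·P·Fᵀ + Q = [24 27; 27 48]
y = z − H·x̄ = [-20, 35]
S = H·P̄·Hᵀ + R = [326 -447; -447 623]
K = P̄·Hᵀ·S⁻¹ = [-1659/3289 -636/3289; -192/3289 765/3289]
x' = x̄ + K·y = [-425/253, 78/253]
P' = (I − K·H)·P̄ = [16314/3289 -6498/3289; -6498/3289 3441/3289]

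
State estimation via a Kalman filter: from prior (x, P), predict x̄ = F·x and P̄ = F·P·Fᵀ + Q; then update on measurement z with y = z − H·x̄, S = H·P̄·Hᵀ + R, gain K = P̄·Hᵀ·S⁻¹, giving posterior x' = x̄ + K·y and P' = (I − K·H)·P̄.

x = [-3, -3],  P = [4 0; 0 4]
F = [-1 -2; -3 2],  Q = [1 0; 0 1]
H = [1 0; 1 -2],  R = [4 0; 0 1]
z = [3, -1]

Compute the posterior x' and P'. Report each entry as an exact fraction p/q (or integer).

x̄ = F·x = [9, 3]
P̄ = F·P·Fᵀ + Q = [21 -4; -4 53]
y = z − H·x̄ = [-6, -4]
S = H·P̄·Hᵀ + R = [25 29; 29 250]
K = P̄·Hᵀ·S⁻¹ = [4409/5409 116/5409; 730/1803 -878/1803]
x' = x̄ + K·y = [21763/5409, 4541/1803]
P' = (I − K·H)·P̄ = [17636/5409 2920/1803; 2920/1803 633/601]

x' = [21763/5409, 4541/1803]
P' = [17636/5409 2920/1803; 2920/1803 633/601]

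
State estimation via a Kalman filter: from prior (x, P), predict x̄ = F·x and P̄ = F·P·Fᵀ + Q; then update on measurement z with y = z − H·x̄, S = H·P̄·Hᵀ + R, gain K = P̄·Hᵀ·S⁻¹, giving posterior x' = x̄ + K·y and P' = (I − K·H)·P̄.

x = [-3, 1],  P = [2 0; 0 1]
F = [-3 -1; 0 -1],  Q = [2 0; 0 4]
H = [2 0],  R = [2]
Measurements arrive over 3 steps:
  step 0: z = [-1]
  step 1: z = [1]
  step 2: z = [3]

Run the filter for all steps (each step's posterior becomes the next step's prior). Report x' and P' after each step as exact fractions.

step 0: x̄ = F·x = [8, -1]
step 0: P̄ = F·P·Fᵀ + Q = [21 1; 1 5]
step 0: y = z − H·x̄ = [-17]
step 0: S = H·P̄·Hᵀ + R = [86]
step 0: K = P̄·Hᵀ·S⁻¹ = [21/43; 1/43]
step 0: x' = x̄ + K·y = [-13/43, -60/43]
step 0: P' = (I − K·H)·P̄ = [21/43 1/43; 1/43 213/43]
step 1: x̄ = F·x = [99/43, 60/43]
step 1: P̄ = F·P·Fᵀ + Q = [494/43 216/43; 216/43 385/43]
step 1: y = z − H·x̄ = [-155/43]
step 1: S = H·P̄·Hᵀ + R = [2062/43]
step 1: K = P̄·Hᵀ·S⁻¹ = [494/1031; 216/1031]
step 1: x' = x̄ + K·y = [593/1031, 660/1031]
step 1: P' = (I − K·H)·P̄ = [494/1031 216/1031; 216/1031 7061/1031]
step 2: x̄ = F·x = [-2439/1031, -660/1031]
step 2: P̄ = F·P·Fᵀ + Q = [14865/1031 7709/1031; 7709/1031 11185/1031]
step 2: y = z − H·x̄ = [7971/1031]
step 2: S = H·P̄·Hᵀ + R = [61522/1031]
step 2: K = P̄·Hᵀ·S⁻¹ = [14865/30761; 7709/30761]
step 2: x' = x̄ + K·y = [42156/30761, 39909/30761]
step 2: P' = (I − K·H)·P̄ = [14865/30761 7709/30761; 7709/30761 218433/30761]

step 0: x' = [-13/43, -60/43], P' = [21/43 1/43; 1/43 213/43]
step 1: x' = [593/1031, 660/1031], P' = [494/1031 216/1031; 216/1031 7061/1031]
step 2: x' = [42156/30761, 39909/30761], P' = [14865/30761 7709/30761; 7709/30761 218433/30761]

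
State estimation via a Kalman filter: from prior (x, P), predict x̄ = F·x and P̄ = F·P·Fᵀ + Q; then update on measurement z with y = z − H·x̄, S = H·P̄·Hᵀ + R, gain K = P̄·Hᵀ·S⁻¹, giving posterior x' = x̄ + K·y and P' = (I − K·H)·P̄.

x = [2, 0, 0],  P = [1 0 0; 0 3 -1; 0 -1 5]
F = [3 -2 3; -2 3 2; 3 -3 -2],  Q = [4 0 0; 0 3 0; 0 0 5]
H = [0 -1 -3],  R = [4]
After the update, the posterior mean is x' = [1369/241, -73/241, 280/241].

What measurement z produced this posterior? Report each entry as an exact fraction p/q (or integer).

x̄ = F·x = [6, -4, 6]
P̄ = F·P·Fᵀ + Q = [82 1 2; 1 42 -41; 2 -41 49]
S = H·P̄·Hᵀ + R = [241]
K = P̄·Hᵀ·S⁻¹ = [-7/241; 81/241; -106/241]
x' − x̄ = [-77/241, 891/241, -1166/241] = K·y
y = (KᵀK)⁻¹·Kᵀ·(x' − x̄) = [11]
z = y + H·x̄ = [11] + [-14] = [-3]

z = [-3]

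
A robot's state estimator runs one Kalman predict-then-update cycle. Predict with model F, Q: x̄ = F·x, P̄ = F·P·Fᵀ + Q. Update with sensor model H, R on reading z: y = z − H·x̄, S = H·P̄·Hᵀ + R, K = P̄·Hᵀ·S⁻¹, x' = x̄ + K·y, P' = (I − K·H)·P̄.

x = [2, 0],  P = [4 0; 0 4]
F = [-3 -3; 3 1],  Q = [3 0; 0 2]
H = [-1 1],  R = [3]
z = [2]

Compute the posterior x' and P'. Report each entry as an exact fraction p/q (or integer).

x̄ = F·x = [-6, 6]
P̄ = F·P·Fᵀ + Q = [75 -48; -48 42]
y = z − H·x̄ = [-10]
S = H·P̄·Hᵀ + R = [216]
K = P̄·Hᵀ·S⁻¹ = [-41/72; 5/12]
x' = x̄ + K·y = [-11/36, 11/6]
P' = (I − K·H)·P̄ = [119/24 13/4; 13/4 9/2]

x' = [-11/36, 11/6]
P' = [119/24 13/4; 13/4 9/2]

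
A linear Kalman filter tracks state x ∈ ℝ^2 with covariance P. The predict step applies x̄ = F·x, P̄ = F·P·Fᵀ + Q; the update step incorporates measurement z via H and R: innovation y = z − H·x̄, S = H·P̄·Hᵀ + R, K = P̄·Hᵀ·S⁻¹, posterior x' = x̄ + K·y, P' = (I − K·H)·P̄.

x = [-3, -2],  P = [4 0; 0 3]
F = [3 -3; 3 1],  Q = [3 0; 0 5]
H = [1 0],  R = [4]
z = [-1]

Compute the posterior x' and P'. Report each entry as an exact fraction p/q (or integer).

x̄ = F·x = [-3, -11]
P̄ = F·P·Fᵀ + Q = [66 27; 27 44]
y = z − H·x̄ = [2]
S = H·P̄·Hᵀ + R = [70]
K = P̄·Hᵀ·S⁻¹ = [33/35; 27/70]
x' = x̄ + K·y = [-39/35, -358/35]
P' = (I − K·H)·P̄ = [132/35 54/35; 54/35 2351/70]

x' = [-39/35, -358/35]
P' = [132/35 54/35; 54/35 2351/70]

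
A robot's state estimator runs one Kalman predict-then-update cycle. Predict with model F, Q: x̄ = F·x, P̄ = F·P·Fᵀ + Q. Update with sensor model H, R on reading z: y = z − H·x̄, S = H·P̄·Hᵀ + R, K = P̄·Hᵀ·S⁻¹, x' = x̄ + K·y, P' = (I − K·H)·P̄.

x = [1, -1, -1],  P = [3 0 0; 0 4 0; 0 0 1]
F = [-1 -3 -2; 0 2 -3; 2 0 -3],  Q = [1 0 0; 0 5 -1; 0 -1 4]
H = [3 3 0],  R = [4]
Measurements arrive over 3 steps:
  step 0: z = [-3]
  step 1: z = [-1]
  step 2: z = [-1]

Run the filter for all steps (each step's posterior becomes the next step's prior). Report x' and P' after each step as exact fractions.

step 0: x̄ = F·x = [4, 1, 5]
step 0: P̄ = F·P·Fᵀ + Q = [44 -18 0; -18 30 8; 0 8 25]
step 0: y = z − H·x̄ = [-18]
step 0: S = H·P̄·Hᵀ + R = [346]
step 0: K = P̄·Hᵀ·S⁻¹ = [39/173; 18/173; 12/173]
step 0: x' = x̄ + K·y = [-10/173, -151/173, 649/173]
step 0: P' = (I − K·H)·P̄ = [4570/173 -4518/173 -936/173; -4518/173 4542/173 952/173; -936/173 952/173 4037/173]
step 1: x̄ = F·x = [-835/173, -13, -1967/173]
step 1: P̄ = F·P·Fᵀ + Q = [42341/173 46 51694/173; 46 254 104; 51694/173 104 66537/173]
step 1: y = z − H·x̄ = [9079/173]
step 1: S = H·P̄·Hᵀ + R = [920483/173]
step 1: K = P̄·Hᵀ·S⁻¹ = [150897/920483; 155700/920483; 209058/920483]
step 1: x' = x̄ + K·y = [3476246/920483, -3795179/920483, 505477/920483]
step 1: P' = (I − K·H)·P̄ = [93666278/920483 -93465082/920483 92700712/920483; -93465082/920483 93672682/920483 -92421968/920483; 92700712/920483 -92421968/920483 101392659/920483]
step 2: x̄ = F·x = [222527/29693, -9106789/920483, 5436061/920483]
step 2: P̄ = F·P·Fᵀ + Q = [1424525/29693 1588462/29693 1848886/29693; 1588462/29693 2400890690/920483 536080656/920483; 1848886/29693 536080656/920483 178472431/920483]
step 2: y = z − H·x̄ = [5704873/920483]
step 2: S = H·P̄·Hᵀ + R = [22895502413/920483]
step 2: K = P̄·Hᵀ·S⁻¹ = [280207791/22895502413; 7350399036/22895502413; 1780188366/22895502413]
step 2: x' = x̄ + K·y = [173321442428/22895502413, -180960883063/22895502413, 146246151517/22895502413]
step 2: P' = (I − K·H)·P̄ = [1013115154418/22895502413 -1012741544030/22895502413 883714028944/22895502413; -1012741544030/22895502413 1022542076078/22895502413 -881340444456/22895502413; 883714028944/22895502413 -881340444456/22895502413 996374029909/22895502413]

step 0: x' = [-10/173, -151/173, 649/173], P' = [4570/173 -4518/173 -936/173; -4518/173 4542/173 952/173; -936/173 952/173 4037/173]
step 1: x' = [3476246/920483, -3795179/920483, 505477/920483], P' = [93666278/920483 -93465082/920483 92700712/920483; -93465082/920483 93672682/920483 -92421968/920483; 92700712/920483 -92421968/920483 101392659/920483]
step 2: x' = [173321442428/22895502413, -180960883063/22895502413, 146246151517/22895502413], P' = [1013115154418/22895502413 -1012741544030/22895502413 883714028944/22895502413; -1012741544030/22895502413 1022542076078/22895502413 -881340444456/22895502413; 883714028944/22895502413 -881340444456/22895502413 996374029909/22895502413]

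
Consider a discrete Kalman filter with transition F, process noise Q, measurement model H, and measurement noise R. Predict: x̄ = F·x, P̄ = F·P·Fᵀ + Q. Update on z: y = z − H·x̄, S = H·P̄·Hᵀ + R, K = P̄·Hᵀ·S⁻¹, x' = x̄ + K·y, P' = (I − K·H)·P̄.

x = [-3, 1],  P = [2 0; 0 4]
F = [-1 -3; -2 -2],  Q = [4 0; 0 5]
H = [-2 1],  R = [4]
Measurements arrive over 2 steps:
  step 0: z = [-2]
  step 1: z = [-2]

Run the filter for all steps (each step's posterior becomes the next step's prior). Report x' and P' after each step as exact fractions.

step 0: x' = [336/89, 518/89], P' = [602/89 980/89; 980/89 1852/89]
step 1: x' = [810/10619, -2374/1517], P' = [103318/10619 24404/1517; 24404/1517 133732/4551]

step 0: x̄ = F·x = [0, 4]
step 0: P̄ = F·P·Fᵀ + Q = [42 28; 28 29]
step 0: y = z − H·x̄ = [-6]
step 0: S = H·P̄·Hᵀ + R = [89]
step 0: K = P̄·Hᵀ·S⁻¹ = [-56/89; -27/89]
step 0: x' = x̄ + K·y = [336/89, 518/89]
step 0: P' = (I − K·H)·P̄ = [602/89 980/89; 980/89 1852/89]
step 1: x̄ = F·x = [-1890/89, -1708/89]
step 1: P̄ = F·P·Fᵀ + Q = [23506/89 20156/89; 20156/89 18101/89]
step 1: y = z − H·x̄ = [-2250/89]
step 1: S = H·P̄·Hᵀ + R = [31857/89]
step 1: K = P̄·Hᵀ·S⁻¹ = [-8952/10619; -3173/4551]
step 1: x' = x̄ + K·y = [810/10619, -2374/1517]
step 1: P' = (I − K·H)·P̄ = [103318/10619 24404/1517; 24404/1517 133732/4551]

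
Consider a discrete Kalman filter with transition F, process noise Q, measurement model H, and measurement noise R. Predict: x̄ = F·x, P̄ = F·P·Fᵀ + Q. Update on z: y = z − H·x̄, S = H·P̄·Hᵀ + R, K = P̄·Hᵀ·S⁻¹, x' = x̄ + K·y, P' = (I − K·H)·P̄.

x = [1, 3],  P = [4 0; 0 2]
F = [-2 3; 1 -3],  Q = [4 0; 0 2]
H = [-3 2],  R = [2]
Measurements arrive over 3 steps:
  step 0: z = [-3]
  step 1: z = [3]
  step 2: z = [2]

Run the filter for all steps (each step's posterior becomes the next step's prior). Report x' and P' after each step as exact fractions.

step 0: x̄ = F·x = [7, -8]
step 0: P̄ = F·P·Fᵀ + Q = [38 -26; -26 24]
step 0: y = z − H·x̄ = [34]
step 0: S = H·P̄·Hᵀ + R = [752]
step 0: K = P̄·Hᵀ·S⁻¹ = [-83/376; 63/376]
step 0: x' = x̄ + K·y = [-95/188, -433/188]
step 0: P' = (I − K·H)·P̄ = [255/188 341/188; 341/188 543/188]
step 1: x̄ = F·x = [-1109/188, 301/47]
step 1: P̄ = F·P·Fᵀ + Q = [2567/188 -582/47; -582/47 868/47]
step 1: y = z − H·x̄ = [-5171/188]
step 1: S = H·P̄·Hᵀ + R = [65303/188]
step 1: K = P̄·Hᵀ·S⁻¹ = [-12357/65303; 13928/65303]
step 1: x' = x̄ + K·y = [-45335/65303, 35123/65303]
step 1: P' = (I − K·H)·P̄ = [79454/65303 106824/65303; 106824/65303 174164/65303]
step 2: x̄ = F·x = [196039/65303, -150704/65303]
step 2: P̄ = F·P·Fᵀ + Q = [864616/65303 -764968/65303; -764968/65303 1136592/65303]
step 2: y = z − H·x̄ = [145733/9329]
step 2: S = H·P̄·Hᵀ + R = [3091162/9329]
step 2: K = P̄·Hᵀ·S⁻¹ = [-294556/1545581; 326292/1545581]
step 2: x' = x̄ + K·y = [268887/10819067, 10712332/10819067]
step 2: P' = (I − K·H)·P̄ = [13039848/10819067 17497880/10819067; 17497880/10819067 28530864/10819067]

step 0: x' = [-95/188, -433/188], P' = [255/188 341/188; 341/188 543/188]
step 1: x' = [-45335/65303, 35123/65303], P' = [79454/65303 106824/65303; 106824/65303 174164/65303]
step 2: x' = [268887/10819067, 10712332/10819067], P' = [13039848/10819067 17497880/10819067; 17497880/10819067 28530864/10819067]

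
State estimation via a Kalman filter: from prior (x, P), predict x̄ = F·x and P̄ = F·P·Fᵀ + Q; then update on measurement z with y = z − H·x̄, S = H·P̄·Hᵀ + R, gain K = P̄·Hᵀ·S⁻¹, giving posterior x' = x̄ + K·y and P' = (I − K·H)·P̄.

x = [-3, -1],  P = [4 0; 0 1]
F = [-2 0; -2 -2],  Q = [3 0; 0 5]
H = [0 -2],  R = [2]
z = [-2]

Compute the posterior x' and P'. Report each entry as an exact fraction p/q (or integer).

x̄ = F·x = [6, 8]
P̄ = F·P·Fᵀ + Q = [19 16; 16 25]
y = z − H·x̄ = [14]
S = H·P̄·Hᵀ + R = [102]
K = P̄·Hᵀ·S⁻¹ = [-16/51; -25/51]
x' = x̄ + K·y = [82/51, 58/51]
P' = (I − K·H)·P̄ = [457/51 16/51; 16/51 25/51]

x' = [82/51, 58/51]
P' = [457/51 16/51; 16/51 25/51]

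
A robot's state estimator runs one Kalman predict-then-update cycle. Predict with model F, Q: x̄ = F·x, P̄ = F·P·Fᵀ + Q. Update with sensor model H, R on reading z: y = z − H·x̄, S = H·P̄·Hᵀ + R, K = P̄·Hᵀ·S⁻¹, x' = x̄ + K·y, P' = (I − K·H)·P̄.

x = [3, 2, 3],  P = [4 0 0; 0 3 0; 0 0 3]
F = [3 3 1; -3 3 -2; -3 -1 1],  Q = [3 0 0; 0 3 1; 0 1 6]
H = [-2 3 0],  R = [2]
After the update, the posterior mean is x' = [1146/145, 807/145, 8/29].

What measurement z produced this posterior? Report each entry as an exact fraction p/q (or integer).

z = [1]

x̄ = F·x = [18, -9, -8]
P̄ = F·P·Fᵀ + Q = [69 -15 -42; -15 78 22; -42 22 48]
S = H·P̄·Hᵀ + R = [1160]
K = P̄·Hᵀ·S⁻¹ = [-183/1160; 33/145; 15/116]
x' − x̄ = [-1464/145, 2112/145, 240/29] = K·y
y = (KᵀK)⁻¹·Kᵀ·(x' − x̄) = [64]
z = y + H·x̄ = [64] + [-63] = [1]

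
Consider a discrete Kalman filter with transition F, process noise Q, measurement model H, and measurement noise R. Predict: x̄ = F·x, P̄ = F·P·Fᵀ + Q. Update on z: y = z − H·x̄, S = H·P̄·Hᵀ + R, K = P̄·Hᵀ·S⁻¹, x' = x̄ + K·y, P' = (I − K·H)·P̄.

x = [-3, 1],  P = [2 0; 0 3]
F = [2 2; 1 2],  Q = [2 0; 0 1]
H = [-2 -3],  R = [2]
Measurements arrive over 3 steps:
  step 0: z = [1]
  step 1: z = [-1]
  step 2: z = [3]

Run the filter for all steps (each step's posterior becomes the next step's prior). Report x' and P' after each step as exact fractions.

step 0: x̄ = F·x = [-4, -1]
step 0: P̄ = F·P·Fᵀ + Q = [22 16; 16 15]
step 0: y = z − H·x̄ = [-10]
step 0: S = H·P̄·Hᵀ + R = [417]
step 0: K = P̄·Hᵀ·S⁻¹ = [-92/417; -77/417]
step 0: x' = x̄ + K·y = [-748/417, 353/417]
step 0: P' = (I − K·H)·P̄ = [710/417 -412/417; -412/417 326/417]
step 1: x̄ = F·x = [-790/417, -14/139]
step 1: P̄ = F·P·Fᵀ + Q = [1682/417 84/139; 84/139 261/139]
step 1: y = z − H·x̄ = [-2123/417]
step 1: S = H·P̄·Hᵀ + R = [17633/417]
step 1: K = P̄·Hᵀ·S⁻¹ = [-4120/17633; -2853/17633]
step 1: x' = x̄ + K·y = [-1130/1603, 1159/1603]
step 1: P' = (I − K·H)·P̄ = [30418/17633 -17532/17633; -17532/17633 13590/17633]
step 2: x̄ = F·x = [58/1603, 1188/1603]
step 2: P̄ = F·P·Fᵀ + Q = [71042/17633 10004/17633; 10004/17633 32283/17633]
step 2: y = z − H·x̄ = [8489/1603]
step 2: S = H·P̄·Hᵀ + R = [730029/17633]
step 2: K = P̄·Hᵀ·S⁻¹ = [-172096/730029; -116857/730029]
step 2: x' = x̄ + K·y = [-884954/730029, -77807/730029]
step 2: P' = (I − K·H)·P̄ = [1261594/730029 -726332/730029; -726332/730029 562126/730029]

step 0: x' = [-748/417, 353/417], P' = [710/417 -412/417; -412/417 326/417]
step 1: x' = [-1130/1603, 1159/1603], P' = [30418/17633 -17532/17633; -17532/17633 13590/17633]
step 2: x' = [-884954/730029, -77807/730029], P' = [1261594/730029 -726332/730029; -726332/730029 562126/730029]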